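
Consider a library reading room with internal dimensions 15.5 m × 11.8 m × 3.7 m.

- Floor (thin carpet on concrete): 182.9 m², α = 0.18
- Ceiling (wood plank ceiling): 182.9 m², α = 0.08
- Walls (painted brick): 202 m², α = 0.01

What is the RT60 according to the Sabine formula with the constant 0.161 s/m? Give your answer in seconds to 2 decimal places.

2.20 sec

Summing Sᵢαᵢ: 32.922 + 14.632 + 2.020 → A = 49.574 sabins.
Room volume: 676.73 m³.
RT60 = 0.161 · V / A = 0.161 × 676.73 / 49.574 = 2.20 s.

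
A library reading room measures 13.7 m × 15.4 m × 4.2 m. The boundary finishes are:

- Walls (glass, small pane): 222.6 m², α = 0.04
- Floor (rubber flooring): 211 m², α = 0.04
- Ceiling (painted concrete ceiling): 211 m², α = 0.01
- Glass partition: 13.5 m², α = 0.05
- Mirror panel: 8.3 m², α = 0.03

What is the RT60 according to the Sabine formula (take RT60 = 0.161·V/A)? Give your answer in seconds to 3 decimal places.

7.001 sec

Summing Sᵢαᵢ: 8.904 + 8.440 + 2.110 + 0.675 + 0.249 → A = 20.378 sabins.
Volume V = 13.7 × 15.4 × 4.2 = 886.116 m³.
Sabine: RT60 = 0.161 × 886.116 / 20.378 = 7.001 s.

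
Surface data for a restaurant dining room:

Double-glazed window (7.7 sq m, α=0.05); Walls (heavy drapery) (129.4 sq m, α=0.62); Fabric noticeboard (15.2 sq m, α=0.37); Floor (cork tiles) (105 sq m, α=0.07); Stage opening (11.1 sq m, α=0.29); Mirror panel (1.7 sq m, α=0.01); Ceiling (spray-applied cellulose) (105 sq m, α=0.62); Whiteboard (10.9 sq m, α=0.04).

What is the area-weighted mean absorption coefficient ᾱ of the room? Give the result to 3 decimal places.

0.421

Total surface area S = 386.0 sq m.
A = 7.7*0.05 + 129.4*0.62 + 15.2*0.37 + 105*0.07 + 11.1*0.29 + 1.7*0.01 + 105*0.62 + 10.9*0.04 = 162.359 sabins.
ᾱ = 162.359 / 386.0 = 0.421.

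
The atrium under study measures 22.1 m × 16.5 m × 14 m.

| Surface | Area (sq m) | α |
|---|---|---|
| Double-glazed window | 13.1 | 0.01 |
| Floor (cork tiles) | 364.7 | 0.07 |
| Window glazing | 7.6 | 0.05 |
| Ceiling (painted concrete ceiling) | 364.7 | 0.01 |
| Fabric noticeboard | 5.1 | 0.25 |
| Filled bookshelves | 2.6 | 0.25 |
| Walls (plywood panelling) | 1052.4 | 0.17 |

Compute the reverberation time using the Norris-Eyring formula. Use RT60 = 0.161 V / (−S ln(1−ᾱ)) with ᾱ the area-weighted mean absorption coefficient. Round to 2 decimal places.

Total surface area S = 13.1 + 364.7 + 7.6 + 364.7 + 5.1 + 2.6 + 1052.4 = 1810.2 sq m.
Absorption A = 13.1×0.01 + 364.7×0.07 + 7.6×0.05 + 364.7×0.01 + 5.1×0.25 + 2.6×0.25 + 1052.4×0.17 = 210.520 sabins.
ᾱ = 210.520 / 1810.2 = 0.1163.
−S·ln(1−ᾱ) = −1810.2 × ln(1 − 0.1163) = 223.809.
V = 22.1 × 16.5 × 14 = 5105.1 m³.
RT60 = 0.161 × 5105.1 / 223.809 = 3.67 s.

3.67 seconds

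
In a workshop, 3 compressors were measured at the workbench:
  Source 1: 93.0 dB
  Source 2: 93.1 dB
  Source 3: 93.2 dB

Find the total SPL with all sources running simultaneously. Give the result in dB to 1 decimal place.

Sum in the linear (power) domain: Σ 10^(Lᵢ/10) = 10^(93.0/10) + 10^(93.1/10) + 10^(93.2/10) = 6.126e+09.
Combined level = 10 log₁₀(6.126e+09) = 97.9 dB.

97.9 dB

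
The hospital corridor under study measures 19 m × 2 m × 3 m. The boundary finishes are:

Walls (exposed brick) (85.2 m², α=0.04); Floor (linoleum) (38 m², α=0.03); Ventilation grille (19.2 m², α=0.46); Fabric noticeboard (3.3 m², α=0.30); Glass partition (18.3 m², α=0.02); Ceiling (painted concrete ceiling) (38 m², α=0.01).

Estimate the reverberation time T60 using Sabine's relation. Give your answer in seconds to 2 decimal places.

1.21 s

Equivalent absorption area: A = 85.2·0.04 + 38·0.03 + 19.2·0.46 + 3.3·0.30 + 18.3·0.02 + 38·0.01 = 15.116 m².
V = 19·2·3 = 114 m³.
Sabine: RT60 = 0.161 × 114 / 15.116 = 1.21 s.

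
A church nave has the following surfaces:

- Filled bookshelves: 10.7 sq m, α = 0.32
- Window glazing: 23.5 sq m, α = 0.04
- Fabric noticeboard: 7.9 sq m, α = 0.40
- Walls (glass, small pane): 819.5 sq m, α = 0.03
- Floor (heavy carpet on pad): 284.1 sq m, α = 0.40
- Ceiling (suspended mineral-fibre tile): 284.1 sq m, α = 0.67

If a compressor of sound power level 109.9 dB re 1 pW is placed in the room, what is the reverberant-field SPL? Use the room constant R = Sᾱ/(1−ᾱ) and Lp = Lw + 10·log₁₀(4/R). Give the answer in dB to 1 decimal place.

A = 336.096 sabins; S = 1429.8 sq m.
ᾱ = 0.2351, so room constant R = A/(1−ᾱ) = 439.399 sq m.
Lp = 109.9 + 10·log₁₀(4/439.399) = 109.9 + (-20.41) = 89.5 dB.

89.5 dB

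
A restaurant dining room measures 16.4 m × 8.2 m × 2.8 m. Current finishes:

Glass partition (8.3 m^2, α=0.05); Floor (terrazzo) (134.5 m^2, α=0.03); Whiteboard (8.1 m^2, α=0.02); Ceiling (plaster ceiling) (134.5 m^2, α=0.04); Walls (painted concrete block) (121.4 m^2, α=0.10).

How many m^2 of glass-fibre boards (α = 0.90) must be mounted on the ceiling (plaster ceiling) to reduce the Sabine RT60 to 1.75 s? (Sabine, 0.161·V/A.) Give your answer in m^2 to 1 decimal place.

Summing Sᵢαᵢ: 0.415 + 4.035 + 0.162 + 5.380 + 12.140 → A₁ = 22.132 sabins.
Required A₂ = 0.161·376.544/1.75 = 34.642 sabins.
Absorption to add: 34.642 − 22.132 = 12.510 sabins.
Each m^2 of panel replacing the ceiling (plaster ceiling) adds (0.90 − 0.04) = 0.86 sabins.
Panel area = 12.510 / 0.86 = 14.5 m^2.

14.5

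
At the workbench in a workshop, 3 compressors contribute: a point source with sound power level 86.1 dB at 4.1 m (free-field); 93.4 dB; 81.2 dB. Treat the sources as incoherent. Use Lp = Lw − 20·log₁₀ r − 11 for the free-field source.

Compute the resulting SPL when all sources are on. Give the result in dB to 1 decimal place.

93.7 dB

Source at 4.1 m: Lp = 86.1 − 20·log₁₀(4.1) − 11 = 62.8 dB.
Σ 10^(Lᵢ/10) = 2.321e+09.
Back to dB: 10·log₁₀ Σ = 93.7 dB.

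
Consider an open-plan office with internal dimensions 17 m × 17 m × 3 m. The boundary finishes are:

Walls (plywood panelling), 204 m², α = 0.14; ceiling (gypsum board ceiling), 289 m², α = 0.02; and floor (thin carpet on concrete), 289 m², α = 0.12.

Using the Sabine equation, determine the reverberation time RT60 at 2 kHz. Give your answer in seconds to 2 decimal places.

2.02 s

Total absorption A = 204×0.14 + 289×0.02 + 289×0.12
  = 28.560 + 5.780 + 34.680 = 69.020 m² sabins.
Volume V = 17 × 17 × 3 = 867 m³.
Sabine: RT60 = 0.161 × 867 / 69.020 = 2.02 s.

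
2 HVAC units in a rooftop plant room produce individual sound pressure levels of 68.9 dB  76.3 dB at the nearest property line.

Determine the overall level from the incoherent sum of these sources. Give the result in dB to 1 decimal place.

77.0 dB

Converting to relative power and adding: 10^(68.9/10) + 10^(76.3/10) = 5.042e+07.
Back to dB: 10·log₁₀ Σ = 77.0 dB.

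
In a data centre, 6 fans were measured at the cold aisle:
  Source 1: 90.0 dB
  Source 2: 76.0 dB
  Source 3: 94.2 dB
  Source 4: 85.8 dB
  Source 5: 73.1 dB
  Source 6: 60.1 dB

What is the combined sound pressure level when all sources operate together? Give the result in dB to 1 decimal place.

Sum in the linear (power) domain: Σ 10^(Lᵢ/10) = 10^(90.0/10) + 10^(76.0/10) + 10^(94.2/10) + 10^(85.8/10) + 10^(73.1/10) + 10^(60.1/10) = 4.072e+09.
Back to dB: 10·log₁₀ Σ = 96.1 dB.

96.1 dB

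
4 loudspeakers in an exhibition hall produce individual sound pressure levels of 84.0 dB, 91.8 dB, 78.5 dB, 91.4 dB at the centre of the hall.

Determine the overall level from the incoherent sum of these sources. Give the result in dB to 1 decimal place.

95.1 dB

Converting to relative power and adding: 10^(84.0/10) + 10^(91.8/10) + 10^(78.5/10) + 10^(91.4/10) = 3.216e+09.
Combined level = 10 log₁₀(3.216e+09) = 95.1 dB.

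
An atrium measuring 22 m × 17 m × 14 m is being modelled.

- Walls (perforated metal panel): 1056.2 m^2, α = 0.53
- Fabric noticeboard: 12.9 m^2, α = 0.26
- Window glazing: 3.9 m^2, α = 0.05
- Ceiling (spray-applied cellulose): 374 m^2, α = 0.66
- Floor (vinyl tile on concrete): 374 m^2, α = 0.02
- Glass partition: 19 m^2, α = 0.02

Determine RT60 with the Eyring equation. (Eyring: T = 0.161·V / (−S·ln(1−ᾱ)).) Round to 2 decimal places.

Total surface area S = 1056.2 + 12.9 + 3.9 + 374 + 374 + 19 = 1840.0 m^2.
Absorption A = 1056.2·0.53 + 12.9·0.26 + 3.9·0.05 + 374·0.66 + 374·0.02 + 19·0.02 = 818.035 sabins.
Mean coefficient ᾱ = A/S = 0.4446.
−S·ln(1−ᾱ) = −1840.0 × ln(1 − 0.4446) = 1082.043.
V = 22 × 17 × 14 = 5236 m³.
T = 0.161·V/[−S·ln(1−ᾱ)] = 0.161·5236/1082.043 = 0.78 s.

0.78 seconds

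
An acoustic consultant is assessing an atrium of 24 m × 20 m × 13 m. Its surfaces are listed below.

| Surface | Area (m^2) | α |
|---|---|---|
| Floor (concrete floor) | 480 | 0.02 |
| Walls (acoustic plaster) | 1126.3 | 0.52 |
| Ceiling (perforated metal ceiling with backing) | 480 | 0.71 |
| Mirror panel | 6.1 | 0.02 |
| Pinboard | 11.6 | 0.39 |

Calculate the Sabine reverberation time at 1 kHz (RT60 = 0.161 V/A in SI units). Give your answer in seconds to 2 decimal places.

A = Σ Sᵢαᵢ = 480·0.02 + 1126.3·0.52 + 480·0.71 + 6.1·0.02 + 11.6·0.39 = 940.722 sabins.
Room volume: 6240 m³.
RT60 = 0.161 · V / A = 0.161 × 6240 / 940.722 = 1.07 s.

1.07 s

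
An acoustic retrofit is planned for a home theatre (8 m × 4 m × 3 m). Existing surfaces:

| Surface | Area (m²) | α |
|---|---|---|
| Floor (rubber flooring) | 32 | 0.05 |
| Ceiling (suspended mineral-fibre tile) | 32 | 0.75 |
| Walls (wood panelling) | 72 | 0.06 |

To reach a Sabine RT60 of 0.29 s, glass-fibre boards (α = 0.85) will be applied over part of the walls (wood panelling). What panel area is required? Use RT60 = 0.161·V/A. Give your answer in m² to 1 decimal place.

Total absorption A₁ = 32*0.05 + 32*0.75 + 72*0.06
  = 1.600 + 24.000 + 4.320 = 29.920 m² sabins.
Required A₂ = 0.161·96/0.29 = 53.297 sabins.
ΔA needed = 53.297 − 29.920 = 23.377 sabins.
Each m² of panel replacing the walls (wood panelling) adds (0.85 − 0.06) = 0.79 sabins.
Area = ΔA/Δα = 23.377/0.79 = 29.6 m².

29.6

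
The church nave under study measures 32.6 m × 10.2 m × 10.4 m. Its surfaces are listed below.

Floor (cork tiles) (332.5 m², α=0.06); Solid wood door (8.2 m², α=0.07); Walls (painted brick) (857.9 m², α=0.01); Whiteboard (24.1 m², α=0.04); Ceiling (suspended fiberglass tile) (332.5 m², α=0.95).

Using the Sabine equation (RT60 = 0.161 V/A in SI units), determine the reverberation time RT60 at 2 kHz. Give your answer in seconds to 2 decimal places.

Total absorption A = 332.5·0.06 + 8.2·0.07 + 857.9·0.01 + 24.1·0.04 + 332.5·0.95
  = 19.950 + 0.574 + 8.579 + 0.964 + 315.875 = 345.942 m² sabins.
Volume V = 32.6 × 10.2 × 10.4 = 3458.208 m³.
Sabine: RT60 = 0.161 × 3458.208 / 345.942 = 1.61 s.

1.61 seconds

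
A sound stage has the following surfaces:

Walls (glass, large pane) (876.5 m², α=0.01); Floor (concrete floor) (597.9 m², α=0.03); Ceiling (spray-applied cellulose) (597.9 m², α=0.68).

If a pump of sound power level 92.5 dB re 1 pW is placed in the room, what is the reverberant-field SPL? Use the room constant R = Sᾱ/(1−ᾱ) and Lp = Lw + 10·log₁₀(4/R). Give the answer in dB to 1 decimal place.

Σ(Sᵢαᵢ) = 876.5×0.01 + 597.9×0.03 + 597.9×0.68 = 433.274; total area S = 2072.3 m².
ᾱ = 433.274/2072.3 = 0.2091; R = Sᾱ/(1−ᾱ) = 433.274/(1−0.2091) = 547.824 m².
Lp = 92.5 + 10·log₁₀(4/547.824) = 92.5 + (-21.37) = 71.1 dB.

71.1 dB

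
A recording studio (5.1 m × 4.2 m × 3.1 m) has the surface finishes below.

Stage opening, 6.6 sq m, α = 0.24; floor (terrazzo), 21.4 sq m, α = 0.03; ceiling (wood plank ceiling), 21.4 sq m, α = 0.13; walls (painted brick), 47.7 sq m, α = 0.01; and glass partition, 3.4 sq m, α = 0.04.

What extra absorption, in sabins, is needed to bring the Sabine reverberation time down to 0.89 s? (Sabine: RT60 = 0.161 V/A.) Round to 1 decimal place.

Total absorption A₁ = 6.6×0.24 + 21.4×0.03 + 21.4×0.13 + 47.7×0.01 + 3.4×0.04
  = 1.584 + 0.642 + 2.782 + 0.477 + 0.136 = 5.621 sq m sabins.
Target A₂ = 0.161·66.402/0.89 = 12.012 sabins (V = 66.402 m³).
Additional absorption ΔA = 12.012 − 5.621 = 6.4 sabins.

6.4 sabins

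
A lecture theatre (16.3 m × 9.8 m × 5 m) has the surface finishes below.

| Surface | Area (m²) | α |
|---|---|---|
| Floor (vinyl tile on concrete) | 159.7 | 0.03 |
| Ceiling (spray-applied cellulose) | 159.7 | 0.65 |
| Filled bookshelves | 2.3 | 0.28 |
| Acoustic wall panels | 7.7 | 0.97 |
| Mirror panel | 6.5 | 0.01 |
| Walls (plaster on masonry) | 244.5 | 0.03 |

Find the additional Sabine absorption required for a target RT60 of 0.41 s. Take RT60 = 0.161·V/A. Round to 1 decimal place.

189.5 sabins

Summing Sᵢαᵢ: 4.791 + 103.805 + 0.644 + 7.469 + 0.065 + 7.335 → A₁ = 124.109 sabins.
For T = 0.41 s, need A₂ = 0.161·V/T = 0.161·798.7/0.41 = 313.636 sabins.
Shortfall: 313.636 − 124.109 = 189.5 sabins.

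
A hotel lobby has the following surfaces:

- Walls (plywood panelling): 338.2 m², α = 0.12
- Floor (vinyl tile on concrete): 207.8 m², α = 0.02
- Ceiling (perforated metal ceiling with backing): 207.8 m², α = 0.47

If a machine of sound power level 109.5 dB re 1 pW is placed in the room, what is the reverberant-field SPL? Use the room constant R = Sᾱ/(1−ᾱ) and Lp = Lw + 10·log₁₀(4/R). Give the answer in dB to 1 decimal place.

93.1 dB

Σ(Sᵢαᵢ) = 338.2×0.12 + 207.8×0.02 + 207.8×0.47 = 142.406; total area S = 753.8 m².
ᾱ = 142.406/753.8 = 0.1889; R = Sᾱ/(1−ᾱ) = 142.406/(1−0.1889) = 175.571 m².
Lp = 109.5 + 10·log₁₀(4/175.571) = 109.5 + (-16.42) = 93.1 dB.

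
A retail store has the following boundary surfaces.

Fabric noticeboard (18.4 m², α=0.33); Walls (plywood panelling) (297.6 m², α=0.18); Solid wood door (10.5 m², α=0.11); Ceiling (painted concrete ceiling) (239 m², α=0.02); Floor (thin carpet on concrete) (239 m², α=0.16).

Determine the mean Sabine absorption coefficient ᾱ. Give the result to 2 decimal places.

0.13

Total surface area S = 804.5 m².
Weighted sum Σ Sα = 103.815.
ᾱ = 103.815 / 804.5 = 0.13.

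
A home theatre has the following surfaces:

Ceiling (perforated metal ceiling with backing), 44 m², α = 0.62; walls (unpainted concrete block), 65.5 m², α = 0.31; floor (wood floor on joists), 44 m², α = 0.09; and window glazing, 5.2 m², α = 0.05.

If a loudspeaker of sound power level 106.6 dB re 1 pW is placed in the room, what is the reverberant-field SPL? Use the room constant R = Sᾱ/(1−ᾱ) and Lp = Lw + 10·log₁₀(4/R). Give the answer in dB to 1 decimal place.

93.8 dB

Σ(Sᵢαᵢ) = 44·0.62 + 65.5·0.31 + 44·0.09 + 5.2·0.05 = 51.805; total area S = 158.7 m².
ᾱ = 0.3264, so room constant R = A/(1−ᾱ) = 76.908 m².
Lp = Lw + 10 log₁₀(4/R) = 106.6 -12.84 = 93.8 dB.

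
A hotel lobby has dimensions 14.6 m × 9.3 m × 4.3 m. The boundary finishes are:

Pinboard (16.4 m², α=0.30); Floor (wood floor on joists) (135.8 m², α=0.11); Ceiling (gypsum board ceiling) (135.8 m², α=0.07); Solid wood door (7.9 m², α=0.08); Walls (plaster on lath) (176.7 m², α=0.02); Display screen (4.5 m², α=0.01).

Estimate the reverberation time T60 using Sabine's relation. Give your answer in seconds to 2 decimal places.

2.80 seconds

A = Σ Sᵢαᵢ = 16.4·0.30 + 135.8·0.11 + 135.8·0.07 + 7.9·0.08 + 176.7·0.02 + 4.5·0.01 = 33.575 sabins.
V = 14.6·9.3·4.3 = 583.854 m³.
T = 0.161 V/A = 0.161·583.854/33.575 = 2.80 s.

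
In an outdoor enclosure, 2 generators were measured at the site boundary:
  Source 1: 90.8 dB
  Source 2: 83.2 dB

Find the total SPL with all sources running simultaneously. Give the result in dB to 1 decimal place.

Sum in the linear (power) domain: Σ 10^(Lᵢ/10) = 10^(90.8/10) + 10^(83.2/10) = 1.411e+09.
Combined level = 10 log₁₀(1.411e+09) = 91.5 dB.

91.5 dB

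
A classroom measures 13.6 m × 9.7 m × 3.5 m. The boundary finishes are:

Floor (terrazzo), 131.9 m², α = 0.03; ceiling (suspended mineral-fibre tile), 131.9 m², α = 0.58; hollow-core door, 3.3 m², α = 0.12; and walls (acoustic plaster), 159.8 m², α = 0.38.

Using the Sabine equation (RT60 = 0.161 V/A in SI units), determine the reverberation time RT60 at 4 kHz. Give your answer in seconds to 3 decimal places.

0.525 s

A = Σ Sᵢαᵢ = 131.9·0.03 + 131.9·0.58 + 3.3·0.12 + 159.8·0.38 = 141.579 sabins.
V = 13.6·9.7·3.5 = 461.72 m³.
Sabine: RT60 = 0.161 × 461.72 / 141.579 = 0.525 s.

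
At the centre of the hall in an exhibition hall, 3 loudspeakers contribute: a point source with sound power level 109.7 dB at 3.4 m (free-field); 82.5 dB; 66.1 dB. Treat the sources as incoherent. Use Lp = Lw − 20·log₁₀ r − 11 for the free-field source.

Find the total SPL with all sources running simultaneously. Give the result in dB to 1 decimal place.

89.2 dB

Source at 3.4 m: Lp = 109.7 − 20·log₁₀(3.4) − 11 = 88.1 dB.
Σ 10^(Lᵢ/10) = 8.276e+08.
L_total = 10·log₁₀(8.276e+08) = 89.2 dB.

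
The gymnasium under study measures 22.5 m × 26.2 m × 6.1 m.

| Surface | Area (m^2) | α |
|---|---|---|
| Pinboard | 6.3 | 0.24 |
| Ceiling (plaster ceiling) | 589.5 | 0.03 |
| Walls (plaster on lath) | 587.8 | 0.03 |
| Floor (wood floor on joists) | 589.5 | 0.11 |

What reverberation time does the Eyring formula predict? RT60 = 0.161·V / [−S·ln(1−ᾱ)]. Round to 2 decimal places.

Total surface area S = 6.3 + 589.5 + 587.8 + 589.5 = 1773.1 m^2.
Absorption A = 6.3·0.24 + 589.5·0.03 + 587.8·0.03 + 589.5·0.11 = 101.676 sabins.
ᾱ = 101.676 / 1773.1 = 0.0573.
Eyring denominator: −S ln(1−ᾱ) = 104.626.
V = 22.5 × 26.2 × 6.1 = 3595.95 m³.
RT60 = 0.161 × 3595.95 / 104.626 = 5.53 s.

5.53 s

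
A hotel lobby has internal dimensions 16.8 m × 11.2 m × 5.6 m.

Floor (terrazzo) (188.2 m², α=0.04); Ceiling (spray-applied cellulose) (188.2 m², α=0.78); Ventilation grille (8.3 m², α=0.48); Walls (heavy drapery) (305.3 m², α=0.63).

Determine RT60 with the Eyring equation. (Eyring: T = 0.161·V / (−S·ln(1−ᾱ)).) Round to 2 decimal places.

Total surface area S = 188.2 + 188.2 + 8.3 + 305.3 = 690.0 m².
Absorption A = 188.2×0.04 + 188.2×0.78 + 8.3×0.48 + 305.3×0.63 = 350.647 sabins.
Mean coefficient ᾱ = A/S = 0.5082.
Eyring denominator: −S ln(1−ᾱ) = 489.681.
V = 16.8 × 11.2 × 5.6 = 1053.696 m³.
RT60 = 0.161 × 1053.696 / 489.681 = 0.35 s.

0.35 s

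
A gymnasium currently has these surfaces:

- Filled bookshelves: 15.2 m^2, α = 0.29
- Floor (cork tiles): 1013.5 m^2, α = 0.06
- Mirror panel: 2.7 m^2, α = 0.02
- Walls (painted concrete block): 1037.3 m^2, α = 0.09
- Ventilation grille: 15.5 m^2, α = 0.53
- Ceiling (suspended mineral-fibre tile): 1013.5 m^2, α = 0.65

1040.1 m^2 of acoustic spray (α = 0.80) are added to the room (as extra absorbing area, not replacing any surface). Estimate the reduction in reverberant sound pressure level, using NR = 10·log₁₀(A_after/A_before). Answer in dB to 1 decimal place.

Equivalent absorption area: A_before = 15.2·0.29 + 1013.5·0.06 + 2.7·0.02 + 1037.3·0.09 + 15.5·0.53 + 1013.5·0.65 = 825.619 m^2.
Added absorption = 1040.1 × 0.80 = 832.080 sabins.
A_after = 825.619 + 832.080 = 1657.699 sabins.
Reduction = 10 log₁₀(A_after/A_before) = 10 log₁₀(2.0078) = 3.0 dB.

3.0 dB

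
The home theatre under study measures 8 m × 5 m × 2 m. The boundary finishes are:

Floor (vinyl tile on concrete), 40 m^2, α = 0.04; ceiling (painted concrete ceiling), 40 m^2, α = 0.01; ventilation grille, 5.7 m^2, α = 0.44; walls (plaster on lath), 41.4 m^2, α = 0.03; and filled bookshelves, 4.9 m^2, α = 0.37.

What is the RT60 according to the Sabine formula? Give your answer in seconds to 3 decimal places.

Equivalent absorption area: A = 40·0.04 + 40·0.01 + 5.7·0.44 + 41.4·0.03 + 4.9·0.37 = 7.563 m^2.
V = 8·5·2 = 80 m³.
Sabine: RT60 = 0.161 × 80 / 7.563 = 1.703 s.

1.703 seconds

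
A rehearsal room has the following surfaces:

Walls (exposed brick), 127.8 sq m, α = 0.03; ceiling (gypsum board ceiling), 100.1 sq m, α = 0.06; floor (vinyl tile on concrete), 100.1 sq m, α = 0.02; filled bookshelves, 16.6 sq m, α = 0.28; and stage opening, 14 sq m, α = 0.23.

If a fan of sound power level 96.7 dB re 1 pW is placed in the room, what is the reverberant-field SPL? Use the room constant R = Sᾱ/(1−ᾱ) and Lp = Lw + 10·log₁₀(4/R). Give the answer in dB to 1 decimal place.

89.5 dB

Σ(Sᵢαᵢ) = 127.8×0.03 + 100.1×0.06 + 100.1×0.02 + 16.6×0.28 + 14×0.23 = 19.710; total area S = 358.6 sq m.
ᾱ = 0.0550, so room constant R = A/(1−ᾱ) = 20.857 sq m.
Lp = 96.7 + 10·log₁₀(4/20.857) = 96.7 + (-7.17) = 89.5 dB.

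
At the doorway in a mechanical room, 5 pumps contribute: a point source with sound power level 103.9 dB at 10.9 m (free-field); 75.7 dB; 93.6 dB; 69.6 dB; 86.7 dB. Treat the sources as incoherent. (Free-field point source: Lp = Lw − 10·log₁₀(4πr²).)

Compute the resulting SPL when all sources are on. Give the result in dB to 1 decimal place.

Source at 10.9 m: Lp = 103.9 − 10·log₁₀(4π·10.9²) = 103.9 − 10·log₁₀(1493.010) = 72.2 dB.
Sum in the linear (power) domain: Σ 10^(Lᵢ/10) = 10^(72.2/10) + 10^(75.7/10) + 10^(93.6/10) + 10^(69.6/10) + 10^(86.7/10) = 2.821e+09.
L_total = 10·log₁₀(2.821e+09) = 94.5 dB.

94.5 dB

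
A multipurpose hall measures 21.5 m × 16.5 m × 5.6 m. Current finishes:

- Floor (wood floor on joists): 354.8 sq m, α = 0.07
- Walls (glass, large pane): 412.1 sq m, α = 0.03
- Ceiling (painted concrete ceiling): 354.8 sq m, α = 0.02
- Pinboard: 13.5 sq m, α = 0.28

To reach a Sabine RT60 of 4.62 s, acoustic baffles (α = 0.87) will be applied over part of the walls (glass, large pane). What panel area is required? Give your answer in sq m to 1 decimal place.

25.2

Total absorption A₁ = 354.8*0.07 + 412.1*0.03 + 354.8*0.02 + 13.5*0.28
  = 24.836 + 12.363 + 7.096 + 3.780 = 48.075 sq m sabins.
Required A₂ = 0.161·1986.6/4.62 = 69.230 sabins.
ΔA needed = 69.230 − 48.075 = 21.155 sabins.
Each sq m of panel replacing the walls (glass, large pane) adds (0.87 − 0.03) = 0.84 sabins.
Panel area = 21.155 / 0.84 = 25.2 sq m.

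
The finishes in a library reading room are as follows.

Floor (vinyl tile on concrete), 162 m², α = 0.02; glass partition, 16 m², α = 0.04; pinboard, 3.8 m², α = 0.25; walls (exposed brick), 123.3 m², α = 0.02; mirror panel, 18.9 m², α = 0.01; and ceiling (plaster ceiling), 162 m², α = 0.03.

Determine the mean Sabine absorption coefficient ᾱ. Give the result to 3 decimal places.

S = Σ Sᵢ = 162 + 16 + 3.8 + 123.3 + 18.9 + 162 = 486.0 m².
A = 162×0.02 + 16×0.04 + 3.8×0.25 + 123.3×0.02 + 18.9×0.01 + 162×0.03 = 12.345 sabins.
ᾱ = 12.345 / 486.0 = 0.025.

0.025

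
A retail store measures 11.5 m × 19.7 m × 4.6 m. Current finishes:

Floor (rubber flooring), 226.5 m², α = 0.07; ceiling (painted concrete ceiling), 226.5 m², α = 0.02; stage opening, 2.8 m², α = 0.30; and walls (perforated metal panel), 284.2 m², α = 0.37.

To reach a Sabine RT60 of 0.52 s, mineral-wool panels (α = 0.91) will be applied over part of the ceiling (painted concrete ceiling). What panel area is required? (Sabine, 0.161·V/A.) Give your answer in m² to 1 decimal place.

Equivalent absorption area: A₁ = 226.5*0.07 + 226.5*0.02 + 2.8*0.30 + 284.2*0.37 = 126.379 m².
V = 1042.13 m³. Target absorption A₂ = 0.161 × 1042.13 / 0.52 = 322.659 sabins.
Absorption to add: 322.659 − 126.379 = 196.280 sabins.
Each m² of panel replacing the ceiling (painted concrete ceiling) adds (0.91 − 0.02) = 0.89 sabins.
Panel area = 196.280 / 0.89 = 220.5 m².

220.5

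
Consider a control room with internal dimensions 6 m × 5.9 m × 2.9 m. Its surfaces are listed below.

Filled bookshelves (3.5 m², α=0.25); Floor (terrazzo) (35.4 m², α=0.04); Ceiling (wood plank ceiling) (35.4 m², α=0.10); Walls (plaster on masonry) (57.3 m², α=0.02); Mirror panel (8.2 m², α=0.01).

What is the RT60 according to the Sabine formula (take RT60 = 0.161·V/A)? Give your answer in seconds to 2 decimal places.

Total absorption A = 3.5×0.25 + 35.4×0.04 + 35.4×0.10 + 57.3×0.02 + 8.2×0.01
  = 0.875 + 1.416 + 3.540 + 1.146 + 0.082 = 7.059 m² sabins.
V = 6·5.9·2.9 = 102.66 m³.
RT60 = 0.161 · V / A = 0.161 × 102.66 / 7.059 = 2.34 s.

2.34 sec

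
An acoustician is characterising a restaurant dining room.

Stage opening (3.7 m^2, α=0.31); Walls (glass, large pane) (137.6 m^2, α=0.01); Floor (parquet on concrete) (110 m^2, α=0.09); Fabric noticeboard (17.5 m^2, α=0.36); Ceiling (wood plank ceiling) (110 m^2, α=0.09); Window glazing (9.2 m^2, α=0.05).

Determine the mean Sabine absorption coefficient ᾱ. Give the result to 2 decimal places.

0.07

Total surface area S = 388.0 m^2.
A = 3.7·0.31 + 137.6·0.01 + 110·0.09 + 17.5·0.36 + 110·0.09 + 9.2·0.05 = 29.083 sabins.
ᾱ = 29.083 / 388.0 = 0.07.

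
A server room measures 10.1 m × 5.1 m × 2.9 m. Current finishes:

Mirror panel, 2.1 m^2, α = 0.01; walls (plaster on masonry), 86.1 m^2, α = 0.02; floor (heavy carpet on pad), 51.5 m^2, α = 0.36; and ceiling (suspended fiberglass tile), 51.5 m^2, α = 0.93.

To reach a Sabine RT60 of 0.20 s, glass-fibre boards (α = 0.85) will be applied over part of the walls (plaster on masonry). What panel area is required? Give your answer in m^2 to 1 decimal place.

62.7

Summing Sᵢαᵢ: 0.021 + 1.722 + 18.540 + 47.895 → A₁ = 68.178 sabins.
V = 149.379 m³. Target absorption A₂ = 0.161 × 149.379 / 0.20 = 120.250 sabins.
Absorption to add: 120.250 − 68.178 = 52.072 sabins.
Net gain per m^2: Δα = 0.85 − 0.02 = 0.83.
Panel area = 52.072 / 0.83 = 62.7 m^2.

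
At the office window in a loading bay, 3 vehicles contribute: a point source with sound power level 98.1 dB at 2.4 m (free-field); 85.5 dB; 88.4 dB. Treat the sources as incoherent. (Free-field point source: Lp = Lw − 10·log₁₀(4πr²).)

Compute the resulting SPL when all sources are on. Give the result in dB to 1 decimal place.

Source at 2.4 m: Lp = 98.1 − 10·log₁₀(4π·2.4²) = 98.1 − 10·log₁₀(72.382) = 79.5 dB.
Σ 10^(Lᵢ/10) = 1.136e+09.
Combined level = 10 log₁₀(1.136e+09) = 90.6 dB.

90.6 dB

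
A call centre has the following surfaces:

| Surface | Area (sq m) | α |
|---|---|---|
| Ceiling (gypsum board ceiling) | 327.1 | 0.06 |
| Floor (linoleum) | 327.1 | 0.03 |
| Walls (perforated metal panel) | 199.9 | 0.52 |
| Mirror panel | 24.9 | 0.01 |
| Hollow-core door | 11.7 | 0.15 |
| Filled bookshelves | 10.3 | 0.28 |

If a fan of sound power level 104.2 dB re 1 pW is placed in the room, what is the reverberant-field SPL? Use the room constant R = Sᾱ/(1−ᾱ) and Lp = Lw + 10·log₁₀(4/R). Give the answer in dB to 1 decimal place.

88.1 dB

A = 138.275 sabins; S = 901.0 sq m.
ᾱ = 0.1535, so room constant R = A/(1−ᾱ) = 163.349 sq m.
Lp = 104.2 + 10·log₁₀(4/163.349) = 104.2 + (-16.11) = 88.1 dB.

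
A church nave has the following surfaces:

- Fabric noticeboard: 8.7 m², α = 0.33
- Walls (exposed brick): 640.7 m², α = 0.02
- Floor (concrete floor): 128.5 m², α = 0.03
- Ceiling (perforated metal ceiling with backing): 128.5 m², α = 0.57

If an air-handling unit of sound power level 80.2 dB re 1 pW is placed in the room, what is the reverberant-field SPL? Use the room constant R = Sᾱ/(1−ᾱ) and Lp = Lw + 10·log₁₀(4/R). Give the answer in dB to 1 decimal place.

Σ(Sᵢαᵢ) = 8.7·0.33 + 640.7·0.02 + 128.5·0.03 + 128.5·0.57 = 92.785; total area S = 906.4 m².
ᾱ = 92.785/906.4 = 0.1024; R = Sᾱ/(1−ᾱ) = 92.785/(1−0.1024) = 103.370 m².
Lp = Lw + 10 log₁₀(4/R) = 80.2 -14.12 = 66.1 dB.

66.1 dB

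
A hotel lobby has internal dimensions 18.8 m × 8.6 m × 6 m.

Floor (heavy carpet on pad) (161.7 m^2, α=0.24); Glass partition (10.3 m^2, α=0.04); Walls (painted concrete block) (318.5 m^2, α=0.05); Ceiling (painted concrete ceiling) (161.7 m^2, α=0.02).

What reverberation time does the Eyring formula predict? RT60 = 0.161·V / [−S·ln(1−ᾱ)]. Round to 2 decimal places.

Total surface area S = 161.7 + 10.3 + 318.5 + 161.7 = 652.2 m^2.
Absorption A = 161.7·0.24 + 10.3·0.04 + 318.5·0.05 + 161.7·0.02 = 58.379 sabins.
ᾱ = 58.379 / 652.2 = 0.0895.
Eyring denominator: −S ln(1−ᾱ) = 61.151.
V = 18.8 × 8.6 × 6 = 970.08 m³.
T = 0.161·V/[−S·ln(1−ᾱ)] = 0.161·970.08/61.151 = 2.55 s.

2.55 seconds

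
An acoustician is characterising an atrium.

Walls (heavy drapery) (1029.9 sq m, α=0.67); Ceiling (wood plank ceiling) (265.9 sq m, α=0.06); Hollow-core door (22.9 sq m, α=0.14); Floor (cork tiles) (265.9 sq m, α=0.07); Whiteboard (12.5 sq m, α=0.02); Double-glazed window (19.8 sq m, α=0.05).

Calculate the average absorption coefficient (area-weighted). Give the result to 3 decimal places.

0.451

Total surface area S = 1616.9 sq m.
Weighted sum Σ Sα = 729.046.
ᾱ = A/S = 0.451.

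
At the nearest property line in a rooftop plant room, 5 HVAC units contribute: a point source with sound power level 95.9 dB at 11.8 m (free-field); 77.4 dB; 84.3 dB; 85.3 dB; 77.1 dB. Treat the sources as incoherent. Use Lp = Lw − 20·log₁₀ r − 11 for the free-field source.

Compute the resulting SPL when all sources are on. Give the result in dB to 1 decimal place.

88.6 dB

Source at 11.8 m: Lp = 95.9 − 20·log₁₀(11.8) − 11 = 63.5 dB.
Sum in the linear (power) domain: Σ 10^(Lᵢ/10) = 10^(63.5/10) + 10^(77.4/10) + 10^(84.3/10) + 10^(85.3/10) + 10^(77.1/10) = 7.165e+08.
Back to dB: 10·log₁₀ Σ = 88.6 dB.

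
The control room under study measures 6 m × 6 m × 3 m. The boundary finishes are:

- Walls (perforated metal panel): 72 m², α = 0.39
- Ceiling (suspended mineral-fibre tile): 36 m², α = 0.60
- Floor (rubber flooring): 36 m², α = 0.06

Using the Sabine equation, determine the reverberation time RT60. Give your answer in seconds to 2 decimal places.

A = Σ Sᵢαᵢ = 72*0.39 + 36*0.60 + 36*0.06 = 51.840 sabins.
Volume V = 6 × 6 × 3 = 108 m³.
Sabine: RT60 = 0.161 × 108 / 51.840 = 0.34 s.

0.34 s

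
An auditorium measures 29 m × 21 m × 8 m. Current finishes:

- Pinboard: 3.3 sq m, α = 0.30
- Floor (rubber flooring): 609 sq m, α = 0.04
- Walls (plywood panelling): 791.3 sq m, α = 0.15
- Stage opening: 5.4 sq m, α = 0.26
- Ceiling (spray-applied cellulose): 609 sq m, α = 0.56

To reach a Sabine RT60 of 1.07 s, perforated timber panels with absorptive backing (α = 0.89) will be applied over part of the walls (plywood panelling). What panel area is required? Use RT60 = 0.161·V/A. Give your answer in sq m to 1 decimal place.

A₁ = Σ Sᵢαᵢ = 3.3×0.30 + 609×0.04 + 791.3×0.15 + 5.4×0.26 + 609×0.56 = 486.489 sabins.
V = 4872 m³. Target absorption A₂ = 0.161 × 4872 / 1.07 = 733.077 sabins.
Absorption to add: 733.077 − 486.489 = 246.588 sabins.
Net gain per sq m: Δα = 0.89 − 0.15 = 0.74.
Area = ΔA/Δα = 246.588/0.74 = 333.2 sq m.

333.2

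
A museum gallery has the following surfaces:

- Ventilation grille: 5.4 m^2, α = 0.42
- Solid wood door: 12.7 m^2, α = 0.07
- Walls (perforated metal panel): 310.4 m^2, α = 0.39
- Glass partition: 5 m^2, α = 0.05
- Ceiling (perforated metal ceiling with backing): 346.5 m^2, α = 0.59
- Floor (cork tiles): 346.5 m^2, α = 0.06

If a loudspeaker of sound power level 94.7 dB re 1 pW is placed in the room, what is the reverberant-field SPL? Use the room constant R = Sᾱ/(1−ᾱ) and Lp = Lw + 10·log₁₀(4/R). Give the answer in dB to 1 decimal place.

73.5 dB

A = 349.688 sabins; S = 1026.5 m^2.
ᾱ = 349.688/1026.5 = 0.3407; R = Sᾱ/(1−ᾱ) = 349.688/(1−0.3407) = 530.393 m^2.
Lp = 94.7 + 10·log₁₀(4/530.393) = 94.7 + (-21.23) = 73.5 dB.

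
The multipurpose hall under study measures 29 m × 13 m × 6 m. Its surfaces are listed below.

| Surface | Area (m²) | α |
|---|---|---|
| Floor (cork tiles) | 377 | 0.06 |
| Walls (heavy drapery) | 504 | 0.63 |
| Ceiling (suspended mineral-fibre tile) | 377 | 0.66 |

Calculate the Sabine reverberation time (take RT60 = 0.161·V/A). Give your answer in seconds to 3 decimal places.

Equivalent absorption area: A = 377·0.06 + 504·0.63 + 377·0.66 = 588.960 m².
Volume V = 29 × 13 × 6 = 2262 m³.
Sabine: RT60 = 0.161 × 2262 / 588.960 = 0.618 s.

0.618 s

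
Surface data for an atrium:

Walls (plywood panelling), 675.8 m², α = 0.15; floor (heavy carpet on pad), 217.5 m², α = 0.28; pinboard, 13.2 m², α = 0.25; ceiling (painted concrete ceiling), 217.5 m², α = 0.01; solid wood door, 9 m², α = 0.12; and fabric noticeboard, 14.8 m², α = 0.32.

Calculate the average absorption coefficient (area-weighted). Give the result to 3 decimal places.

0.151

Total surface area S = 1147.8 m².
Weighted sum Σ Sα = 173.561.
ᾱ = A/S = 0.151.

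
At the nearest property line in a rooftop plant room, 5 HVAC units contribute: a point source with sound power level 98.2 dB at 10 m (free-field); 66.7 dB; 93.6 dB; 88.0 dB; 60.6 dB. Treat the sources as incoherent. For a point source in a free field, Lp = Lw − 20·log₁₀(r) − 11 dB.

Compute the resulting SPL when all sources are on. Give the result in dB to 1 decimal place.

Source at 10 m: Lp = 98.2 − 20·log₁₀(10) − 11 = 67.2 dB.
Σ 10^(Lᵢ/10) = 2.933e+09.
Back to dB: 10·log₁₀ Σ = 94.7 dB.

94.7 dB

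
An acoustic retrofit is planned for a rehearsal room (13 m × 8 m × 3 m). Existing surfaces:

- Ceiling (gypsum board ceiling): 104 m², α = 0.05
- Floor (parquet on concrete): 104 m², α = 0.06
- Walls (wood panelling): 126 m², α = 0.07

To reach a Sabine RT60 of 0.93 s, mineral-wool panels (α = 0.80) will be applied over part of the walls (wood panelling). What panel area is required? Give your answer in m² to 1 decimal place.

Summing Sᵢαᵢ: 5.200 + 6.240 + 8.820 → A₁ = 20.260 sabins.
Required A₂ = 0.161·312/0.93 = 54.013 sabins.
Absorption to add: 54.013 − 20.260 = 33.753 sabins.
Net gain per m²: Δα = 0.80 − 0.07 = 0.73.
Area = ΔA/Δα = 33.753/0.73 = 46.2 m².

46.2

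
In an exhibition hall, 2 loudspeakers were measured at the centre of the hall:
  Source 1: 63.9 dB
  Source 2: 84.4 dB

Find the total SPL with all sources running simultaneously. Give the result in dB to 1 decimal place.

84.4 dB

Σ 10^(Lᵢ/10) = 2.779e+08.
L_total = 10·log₁₀(2.779e+08) = 84.4 dB.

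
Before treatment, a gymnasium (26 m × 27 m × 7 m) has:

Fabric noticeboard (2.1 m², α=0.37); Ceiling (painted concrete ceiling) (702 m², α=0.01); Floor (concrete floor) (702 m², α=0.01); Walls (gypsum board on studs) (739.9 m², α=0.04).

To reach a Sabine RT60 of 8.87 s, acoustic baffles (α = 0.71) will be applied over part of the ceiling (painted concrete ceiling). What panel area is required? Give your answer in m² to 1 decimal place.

64.0

Summing Sᵢαᵢ: 0.777 + 7.020 + 7.020 + 29.596 → A₁ = 44.413 sabins.
Required A₂ = 0.161·4914/8.87 = 89.194 sabins.
ΔA needed = 89.194 − 44.413 = 44.781 sabins.
Each m² of panel replacing the ceiling (painted concrete ceiling) adds (0.71 − 0.01) = 0.70 sabins.
Area = ΔA/Δα = 44.781/0.70 = 64.0 m².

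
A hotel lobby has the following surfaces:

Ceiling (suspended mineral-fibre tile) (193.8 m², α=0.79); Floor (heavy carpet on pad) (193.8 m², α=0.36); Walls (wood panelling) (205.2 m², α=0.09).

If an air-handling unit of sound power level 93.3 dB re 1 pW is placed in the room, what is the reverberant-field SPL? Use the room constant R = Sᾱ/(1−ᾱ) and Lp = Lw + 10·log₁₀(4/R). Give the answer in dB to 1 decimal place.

A = 241.338 sabins; S = 592.8 m².
ᾱ = 0.4071, so room constant R = A/(1−ᾱ) = 407.047 m².
Lp = Lw + 10 log₁₀(4/R) = 93.3 -20.08 = 73.2 dB.

73.2 dB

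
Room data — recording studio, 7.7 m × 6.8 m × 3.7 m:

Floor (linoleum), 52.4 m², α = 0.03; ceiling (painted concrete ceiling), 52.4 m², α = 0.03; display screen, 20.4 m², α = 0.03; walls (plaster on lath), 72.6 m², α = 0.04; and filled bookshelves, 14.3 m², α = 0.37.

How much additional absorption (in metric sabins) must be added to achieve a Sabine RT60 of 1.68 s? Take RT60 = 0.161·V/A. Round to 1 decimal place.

Equivalent absorption area: A₁ = 52.4*0.03 + 52.4*0.03 + 20.4*0.03 + 72.6*0.04 + 14.3*0.37 = 11.951 m².
For T = 1.68 s, need A₂ = 0.161·V/T = 0.161·193.732/1.68 = 18.566 sabins.
Additional absorption ΔA = 18.566 − 11.951 = 6.6 sabins.

6.6 sabins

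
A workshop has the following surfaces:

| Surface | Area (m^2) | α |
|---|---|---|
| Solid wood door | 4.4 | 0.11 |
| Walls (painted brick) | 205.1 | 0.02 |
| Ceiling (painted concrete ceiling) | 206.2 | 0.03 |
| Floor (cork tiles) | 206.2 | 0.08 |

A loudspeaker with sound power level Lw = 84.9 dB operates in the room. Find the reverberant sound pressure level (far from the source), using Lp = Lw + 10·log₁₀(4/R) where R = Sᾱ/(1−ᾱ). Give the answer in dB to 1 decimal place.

76.4 dB

Σ(Sᵢαᵢ) = 4.4·0.11 + 205.1·0.02 + 206.2·0.03 + 206.2·0.08 = 27.268; total area S = 621.9 m^2.
ᾱ = 27.268/621.9 = 0.0438; R = Sᾱ/(1−ᾱ) = 27.268/(1−0.0438) = 28.517 m^2.
Lp = 84.9 + 10·log₁₀(4/28.517) = 84.9 + (-8.53) = 76.4 dB.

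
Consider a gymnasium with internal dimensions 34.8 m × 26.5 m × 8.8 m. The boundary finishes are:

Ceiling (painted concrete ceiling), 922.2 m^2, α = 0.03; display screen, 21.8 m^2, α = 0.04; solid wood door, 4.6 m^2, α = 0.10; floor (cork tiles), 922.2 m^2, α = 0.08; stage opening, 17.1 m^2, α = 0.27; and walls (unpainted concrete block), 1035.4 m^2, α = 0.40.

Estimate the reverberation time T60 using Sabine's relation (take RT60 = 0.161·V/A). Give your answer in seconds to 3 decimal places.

Equivalent absorption area: A = 922.2·0.03 + 21.8·0.04 + 4.6·0.10 + 922.2·0.08 + 17.1·0.27 + 1035.4·0.40 = 521.551 m^2.
V = 34.8·26.5·8.8 = 8115.36 m³.
RT60 = 0.161 · V / A = 0.161 × 8115.36 / 521.551 = 2.505 s.

2.505 sec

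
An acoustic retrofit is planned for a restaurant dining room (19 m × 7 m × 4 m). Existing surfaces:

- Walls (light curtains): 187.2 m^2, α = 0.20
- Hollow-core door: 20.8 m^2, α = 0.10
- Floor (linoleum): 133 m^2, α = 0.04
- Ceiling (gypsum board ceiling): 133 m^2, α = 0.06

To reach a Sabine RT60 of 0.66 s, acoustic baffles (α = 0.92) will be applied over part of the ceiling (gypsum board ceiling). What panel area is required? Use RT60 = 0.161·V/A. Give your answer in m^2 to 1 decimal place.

A₁ = Σ Sᵢαᵢ = 187.2*0.20 + 20.8*0.10 + 133*0.04 + 133*0.06 = 52.820 sabins.
Required A₂ = 0.161·532/0.66 = 129.776 sabins.
Absorption to add: 129.776 − 52.820 = 76.956 sabins.
Each m^2 of panel replacing the ceiling (gypsum board ceiling) adds (0.92 − 0.06) = 0.86 sabins.
Area = ΔA/Δα = 76.956/0.86 = 89.5 m^2.

89.5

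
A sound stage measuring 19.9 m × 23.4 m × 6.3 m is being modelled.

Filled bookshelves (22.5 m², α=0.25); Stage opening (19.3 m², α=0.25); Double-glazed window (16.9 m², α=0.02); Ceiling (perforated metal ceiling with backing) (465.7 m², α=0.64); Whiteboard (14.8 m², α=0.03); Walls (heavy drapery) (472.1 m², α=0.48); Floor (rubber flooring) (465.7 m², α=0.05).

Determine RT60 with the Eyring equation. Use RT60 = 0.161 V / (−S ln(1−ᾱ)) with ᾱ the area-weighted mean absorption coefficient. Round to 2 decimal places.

0.67 sec

Total surface area S = 22.5 + 19.3 + 16.9 + 465.7 + 14.8 + 472.1 + 465.7 = 1477.0 m².
Absorption A = 22.5×0.25 + 19.3×0.25 + 16.9×0.02 + 465.7×0.64 + 14.8×0.03 + 472.1×0.48 + 465.7×0.05 = 559.173 sabins.
ᾱ = 559.173 / 1477.0 = 0.3786.
−S·ln(1−ᾱ) = −1477.0 × ln(1 − 0.3786) = 702.727.
V = 19.9 × 23.4 × 6.3 = 2933.658 m³.
T = 0.161·V/[−S·ln(1−ᾱ)] = 0.161·2933.658/702.727 = 0.67 s.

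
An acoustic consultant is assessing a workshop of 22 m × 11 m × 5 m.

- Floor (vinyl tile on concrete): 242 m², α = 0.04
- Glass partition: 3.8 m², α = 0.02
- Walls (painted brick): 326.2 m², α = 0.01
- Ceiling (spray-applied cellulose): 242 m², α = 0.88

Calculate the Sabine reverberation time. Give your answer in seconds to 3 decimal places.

0.862 s

Total absorption A = 242*0.04 + 3.8*0.02 + 326.2*0.01 + 242*0.88
  = 9.680 + 0.076 + 3.262 + 212.960 = 225.978 m² sabins.
Volume V = 22 × 11 × 5 = 1210 m³.
T = 0.161 V/A = 0.161·1210/225.978 = 0.862 s.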